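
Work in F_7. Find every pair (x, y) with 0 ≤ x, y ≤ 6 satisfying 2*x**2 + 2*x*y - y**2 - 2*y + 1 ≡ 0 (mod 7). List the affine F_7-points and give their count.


Affine F_7-points: {(0, 2), (0, 3), (3, 5), (3, 6), (4, 3), (5, 2), (5, 6), (6, 5)}; count = 8.

For each of the 49 pairs (x, y) ∈ F_7², evaluate f(x, y) mod 7. Record the zeros.
  x = 0: [0↦1, 1↦5, 2↦0, 3↦0, 4↦5, 5↦1, 6↦2]  zeros at y ∈ {2, 3}
  x = 1: [0↦3, 1↦2, 2↦6, 3↦1, 4↦1, 5↦6, 6↦2]  zeros at y ∈ ∅
  x = 2: [0↦2, 1↦3, 2↦2, 3↦6, 4↦1, 5↦1, 6↦6]  zeros at y ∈ ∅
  x = 3: [0↦5, 1↦1, 2↦2, 3↦1, 4↦5, 5↦0, 6↦0]  zeros at y ∈ {5, 6}
  x = 4: [0↦5, 1↦3, 2↦6, 3↦0, 4↦6, 5↦3, 6↦5]  zeros at y ∈ {3}
  x = 5: [0↦2, 1↦2, 2↦0, 3↦3, 4↦4, 5↦3, 6↦0]  zeros at y ∈ {2, 6}
  x = 6: [0↦3, 1↦5, 2↦5, 3↦3, 4↦6, 5↦0, 6↦6]  zeros at y ∈ {5}
Collecting zeros: affine points = {(0, 2), (0, 3), (3, 5), (3, 6), (4, 3), (5, 2), (5, 6), (6, 5)}.
Total count |C(F_7)_aff| = 8.


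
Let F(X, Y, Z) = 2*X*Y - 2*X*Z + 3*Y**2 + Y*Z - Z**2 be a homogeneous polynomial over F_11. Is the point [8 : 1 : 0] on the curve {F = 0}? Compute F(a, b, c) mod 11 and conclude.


F(8,1,0) ≡ 8 (mod 11); P is NOT on the curve.

Evaluate F(8, 1, 0) term-by-term (mod 11).
  2*X*Y ↦ 2·8·1·1 = 16
  -2*X*Z ↦ -2·8·1·0 = 0
  3*Y**2 ↦ 3·1·1·1 = 3
  Y*Z ↦ 1·1·1·0 = 0
  -Z**2 ↦ -1·1·1·0 = 0
Sum: F(8, 1, 0) = (16) + (0) + (3) + (0) + (0) = 19.
Reducing mod 11: 19 ≡ 8 (mod 11).
Since F(a, b, c) ≡ 8 ≠ 0 (mod 11), P does NOT lie on the curve.


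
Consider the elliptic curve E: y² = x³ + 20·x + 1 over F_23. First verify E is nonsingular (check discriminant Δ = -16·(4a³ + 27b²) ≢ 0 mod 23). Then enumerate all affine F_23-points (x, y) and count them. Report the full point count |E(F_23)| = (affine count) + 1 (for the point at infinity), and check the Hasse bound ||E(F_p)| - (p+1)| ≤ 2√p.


Affine points = {(0, 1), (0, 22), (2, 7), (2, 16), (7, 1), (7, 22), (8, 11), (8, 12), (9, 6), (9, 17), (14, 9), (14, 14), (16, 1), (16, 22), (18, 11), (18, 12), (19, 8), (19, 15), (20, 11), (20, 12), (22, 7), (22, 16)}; affine count = 22; |E(F_23)| = 23.

Discriminant check: Δ ∝ 4a³ + 27b² = 4·20³ + 27·1² = 4·8000 + 27·1 ≡ 11 (mod 23). Nonzero ⇒ E is nonsingular.
For each x ∈ F_23, compute rhs = x³ + 20·x + 1 mod 23, then count y ∈ F_23 with y² ≡ rhs.
  x = 0: rhs = 1, matching y values: 1, 22 (2 points).
  x = 1: rhs = 22, matching y values: none (0 points).
  x = 2: rhs = 3, matching y values: 7, 16 (2 points).
  x = 3: rhs = 19, matching y values: none (0 points).
  x = 4: rhs = 7, matching y values: none (0 points).
  x = 5: rhs = 19, matching y values: none (0 points).
  x = 6: rhs = 15, matching y values: none (0 points).
  x = 7: rhs = 1, matching y values: 1, 22 (2 points).
  x = 8: rhs = 6, matching y values: 11, 12 (2 points).
  x = 9: rhs = 13, matching y values: 6, 17 (2 points).
  x = 10: rhs = 5, matching y values: none (0 points).
  x = 11: rhs = 11, matching y values: none (0 points).
  x = 12: rhs = 14, matching y values: none (0 points).
  x = 13: rhs = 20, matching y values: none (0 points).
  x = 14: rhs = 12, matching y values: 9, 14 (2 points).
  x = 15: rhs = 19, matching y values: none (0 points).
  x = 16: rhs = 1, matching y values: 1, 22 (2 points).
  x = 17: rhs = 10, matching y values: none (0 points).
  x = 18: rhs = 6, matching y values: 11, 12 (2 points).
  x = 19: rhs = 18, matching y values: 8, 15 (2 points).
  x = 20: rhs = 6, matching y values: 11, 12 (2 points).
  x = 21: rhs = 22, matching y values: none (0 points).
  x = 22: rhs = 3, matching y values: 7, 16 (2 points).
Total affine count: 22.
Full point count |E(F_23)| = 22 + 1 = 23.
Hasse bound: |23 − (23+1)| = |-1| = 1 ≤ 2√23 ≈ 9.5917 ✓.


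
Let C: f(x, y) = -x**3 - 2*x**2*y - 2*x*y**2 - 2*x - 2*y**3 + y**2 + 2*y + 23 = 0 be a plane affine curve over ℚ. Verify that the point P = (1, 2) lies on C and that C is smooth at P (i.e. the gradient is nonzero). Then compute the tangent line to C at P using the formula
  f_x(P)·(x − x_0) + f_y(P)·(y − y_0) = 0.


Tangent line at P: -21*x - 28*y + 77 = 0.

Step 1: f(1, 2) = 0, so P lies on C.
Step 2: partial derivatives
  f_x(x, y) = -3*x**2 - 4*x*y - 2*y**2 - 2, f_y(x, y) = -2*x**2 - 4*x*y - 6*y**2 + 2*y + 2.
  f_x(P) = -21, f_y(P) = -28 (gradient nonzero, so P is smooth).
Step 3: tangent line at P: -21·(x − 1) + -28·(y − 2) = 0.
Expanding: -21*x - 28*y + 77 = 0.


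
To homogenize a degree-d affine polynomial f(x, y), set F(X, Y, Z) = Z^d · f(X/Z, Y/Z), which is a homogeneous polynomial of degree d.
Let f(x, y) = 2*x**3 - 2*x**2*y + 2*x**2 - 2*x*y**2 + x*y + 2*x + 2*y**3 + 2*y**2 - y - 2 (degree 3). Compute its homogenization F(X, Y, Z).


F(X, Y, Z) = 2*X**3 - 2*X**2*Y + 2*X**2*Z - 2*X*Y**2 + X*Y*Z + 2*X*Z**2 + 2*Y**3 + 2*Y**2*Z - Y*Z**2 - 2*Z**3

deg(f) = 3.
Substitute x = X/Z, y = Y/Z into f, then multiply by Z^3.
  monomial 2·x^3·y^0 ↦ 2·X^3·Y^0·Z^0.
  monomial -2·x^2·y^1 ↦ -2·X^2·Y^1·Z^0.
  monomial 2·x^2·y^0 ↦ 2·X^2·Y^0·Z^1.
  monomial -2·x^1·y^2 ↦ -2·X^1·Y^2·Z^0.
  monomial 1·x^1·y^1 ↦ 1·X^1·Y^1·Z^1.
  monomial 2·x^1·y^0 ↦ 2·X^1·Y^0·Z^2.
  monomial 2·x^0·y^3 ↦ 2·X^0·Y^3·Z^0.
  monomial 2·x^0·y^2 ↦ 2·X^0·Y^2·Z^1.
  monomial -1·x^0·y^1 ↦ -1·X^0·Y^1·Z^2.
  monomial -2·x^0·y^0 ↦ -2·X^0·Y^0·Z^3.
Collecting: F(X, Y, Z) = 2*X**3 - 2*X**2*Y + 2*X**2*Z - 2*X*Y**2 + X*Y*Z + 2*X*Z**2 + 2*Y**3 + 2*Y**2*Z - Y*Z**2 - 2*Z**3.


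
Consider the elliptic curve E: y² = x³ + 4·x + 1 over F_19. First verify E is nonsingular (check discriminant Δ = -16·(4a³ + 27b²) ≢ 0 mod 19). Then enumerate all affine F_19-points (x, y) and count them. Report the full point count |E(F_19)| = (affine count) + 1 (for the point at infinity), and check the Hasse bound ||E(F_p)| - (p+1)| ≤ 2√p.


Affine points = {(0, 1), (0, 18), (1, 5), (1, 14), (2, 6), (2, 13), (4, 9), (4, 10), (7, 7), (7, 12), (9, 5), (9, 14), (15, 4), (15, 15), (16, 0), (17, 2), (17, 17)}; affine count = 17; |E(F_19)| = 18.

Discriminant check: Δ ∝ 4a³ + 27b² = 4·4³ + 27·1² = 4·64 + 27·1 ≡ 17 (mod 19). Nonzero ⇒ E is nonsingular.
For each x ∈ F_19, compute rhs = x³ + 4·x + 1 mod 19, then count y ∈ F_19 with y² ≡ rhs.
  x = 0: rhs = 1, matching y values: 1, 18 (2 points).
  x = 1: rhs = 6, matching y values: 5, 14 (2 points).
  x = 2: rhs = 17, matching y values: 6, 13 (2 points).
  x = 3: rhs = 2, matching y values: none (0 points).
  x = 4: rhs = 5, matching y values: 9, 10 (2 points).
  x = 5: rhs = 13, matching y values: none (0 points).
  x = 6: rhs = 13, matching y values: none (0 points).
  x = 7: rhs = 11, matching y values: 7, 12 (2 points).
  x = 8: rhs = 13, matching y values: none (0 points).
  x = 9: rhs = 6, matching y values: 5, 14 (2 points).
  x = 10: rhs = 15, matching y values: none (0 points).
  x = 11: rhs = 8, matching y values: none (0 points).
  x = 12: rhs = 10, matching y values: none (0 points).
  x = 13: rhs = 8, matching y values: none (0 points).
  x = 14: rhs = 8, matching y values: none (0 points).
  x = 15: rhs = 16, matching y values: 4, 15 (2 points).
  x = 16: rhs = 0, matching y values: 0 (1 points).
  x = 17: rhs = 4, matching y values: 2, 17 (2 points).
  x = 18: rhs = 15, matching y values: none (0 points).
Total affine count: 17.
Full point count |E(F_19)| = 17 + 1 = 18.
Hasse bound: |18 − (19+1)| = |-2| = 2 ≤ 2√19 ≈ 8.7178 ✓.


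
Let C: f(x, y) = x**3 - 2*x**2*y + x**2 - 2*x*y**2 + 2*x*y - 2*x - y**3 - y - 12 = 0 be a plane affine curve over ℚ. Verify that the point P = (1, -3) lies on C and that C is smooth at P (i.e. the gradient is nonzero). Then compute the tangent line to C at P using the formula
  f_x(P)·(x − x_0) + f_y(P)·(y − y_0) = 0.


Tangent line at P: -9*x - 16*y - 39 = 0.

Step 1: f(1, -3) = 0, so P lies on C.
Step 2: partial derivatives
  f_x(x, y) = 3*x**2 - 4*x*y + 2*x - 2*y**2 + 2*y - 2, f_y(x, y) = -2*x**2 - 4*x*y + 2*x - 3*y**2 - 1.
  f_x(P) = -9, f_y(P) = -16 (gradient nonzero, so P is smooth).
Step 3: tangent line at P: -9·(x − 1) + -16·(y − -3) = 0.
Expanding: -9*x - 16*y - 39 = 0.


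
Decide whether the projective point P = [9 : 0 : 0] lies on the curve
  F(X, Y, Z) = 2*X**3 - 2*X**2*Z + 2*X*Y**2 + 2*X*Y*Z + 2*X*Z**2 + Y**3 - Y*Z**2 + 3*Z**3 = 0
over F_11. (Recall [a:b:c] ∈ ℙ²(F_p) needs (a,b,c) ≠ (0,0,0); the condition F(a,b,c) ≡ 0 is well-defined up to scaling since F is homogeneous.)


F(9,0,0) ≡ 6 (mod 11); P is NOT on the curve.

Evaluate F(9, 0, 0) term-by-term (mod 11).
  2*X**3 ↦ 2·729·1·1 = 1458
  -2*X**2*Z ↦ -2·81·1·0 = 0
  2*X*Y**2 ↦ 2·9·0·1 = 0
  2*X*Y*Z ↦ 2·9·0·0 = 0
  2*X*Z**2 ↦ 2·9·1·0 = 0
  Y**3 ↦ 1·1·0·1 = 0
  -Y*Z**2 ↦ -1·1·0·0 = 0
  3*Z**3 ↦ 3·1·1·0 = 0
Sum: F(9, 0, 0) = (1458) + (0) + (0) + (0) + (0) + (0) + (0) + (0) = 1458.
Reducing mod 11: 1458 ≡ 6 (mod 11).
Since F(a, b, c) ≡ 6 ≠ 0 (mod 11), P does NOT lie on the curve.


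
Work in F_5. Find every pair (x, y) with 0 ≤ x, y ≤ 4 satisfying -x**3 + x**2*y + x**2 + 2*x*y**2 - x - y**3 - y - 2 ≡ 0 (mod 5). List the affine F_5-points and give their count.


Affine F_5-points: {(0, 4), (1, 4), (2, 3), (3, 1), (4, 2), (4, 4)}; count = 6.

For each of the 25 pairs (x, y) ∈ F_5², evaluate f(x, y) mod 5. Record the zeros.
  x = 0: [0↦3, 1↦1, 2↦3, 3↦3, 4↦0]  zeros at y ∈ {4}
  x = 1: [0↦2, 1↦3, 2↦2, 3↦3, 4↦0]  zeros at y ∈ {4}
  x = 2: [0↦2, 1↦3, 2↦1, 3↦0, 4↦4]  zeros at y ∈ {3}
  x = 3: [0↦2, 1↦0, 2↦4, 3↦3, 4↦1]  zeros at y ∈ {1}
  x = 4: [0↦1, 1↦3, 2↦0, 3↦1, 4↦0]  zeros at y ∈ {2, 4}
Collecting zeros: affine points = {(0, 4), (1, 4), (2, 3), (3, 1), (4, 2), (4, 4)}.
Total count |C(F_5)_aff| = 6.


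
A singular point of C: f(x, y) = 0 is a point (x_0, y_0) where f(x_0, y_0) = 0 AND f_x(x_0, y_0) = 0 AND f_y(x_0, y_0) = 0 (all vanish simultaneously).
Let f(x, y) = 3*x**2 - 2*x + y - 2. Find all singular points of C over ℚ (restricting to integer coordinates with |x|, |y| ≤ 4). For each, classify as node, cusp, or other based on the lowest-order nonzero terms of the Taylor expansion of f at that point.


No singular points in the scanned grid; C is smooth there.

Compute partial derivatives:
  f_x = 6*x - 2.
  f_y = 1.
f_y = 1 is a nonzero constant, so f_y never vanishes: no point (x, y) can satisfy f = f_x = f_y = 0. In particular no (x, y) ∈ {−4, ..., 4}² is singular; the curve is smooth.


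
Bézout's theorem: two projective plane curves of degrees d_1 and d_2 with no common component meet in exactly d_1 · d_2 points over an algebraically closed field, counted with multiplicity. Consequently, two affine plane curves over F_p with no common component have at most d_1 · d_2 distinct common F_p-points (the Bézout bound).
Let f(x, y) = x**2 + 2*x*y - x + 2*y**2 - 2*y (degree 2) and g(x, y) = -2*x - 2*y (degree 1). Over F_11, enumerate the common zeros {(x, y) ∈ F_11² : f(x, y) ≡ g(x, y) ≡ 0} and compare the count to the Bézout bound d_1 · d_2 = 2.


Common zeros: {(0, 0), (10, 1)}; count = 2; Bézout bound = 2.

deg(f) = 2, deg(g) = 1, so Bézout bound = 2.
Scan x ∈ F_11. For each x, list the y ∈ F_11 with f(x, y) ≡ 0 and those with g(x, y) ≡ 0 (mod 11); the common zeros in that column are the intersection.
  x = 0: f ≡ 0 at y ∈ {0, 1}; g ≡ 0 at y ∈ {0}; common: {0}.
  x = 1: f ≡ 0 at y ∈ {0}; g ≡ 0 at y ∈ {10}; common: ∅.
  x = 2: f ≡ 0 at y ∈ ∅; g ≡ 0 at y ∈ {9}; common: ∅.
  x = 3: f ≡ 0 at y ∈ {2, 7}; g ≡ 0 at y ∈ {8}; common: ∅.
  x = 4: f ≡ 0 at y ∈ ∅; g ≡ 0 at y ∈ {7}; common: ∅.
  x = 5: f ≡ 0 at y ∈ {2, 5}; g ≡ 0 at y ∈ {6}; common: ∅.
  x = 6: f ≡ 0 at y ∈ {7, 10}; g ≡ 0 at y ∈ {5}; common: ∅.
  x = 7: f ≡ 0 at y ∈ ∅; g ≡ 0 at y ∈ {4}; common: ∅.
  x = 8: f ≡ 0 at y ∈ {5, 10}; g ≡ 0 at y ∈ {3}; common: ∅.
  x = 9: f ≡ 0 at y ∈ ∅; g ≡ 0 at y ∈ {2}; common: ∅.
  x = 10: f ≡ 0 at y ∈ {1}; g ≡ 0 at y ∈ {1}; common: {1}.
Collecting: common zeros = {(0, 0), (10, 1)}, so the count is 2.
Comparison with the Bézout bound: 2 ≤ 2 = deg(f)·deg(g), as expected for curves with no common component (the bound is attained).


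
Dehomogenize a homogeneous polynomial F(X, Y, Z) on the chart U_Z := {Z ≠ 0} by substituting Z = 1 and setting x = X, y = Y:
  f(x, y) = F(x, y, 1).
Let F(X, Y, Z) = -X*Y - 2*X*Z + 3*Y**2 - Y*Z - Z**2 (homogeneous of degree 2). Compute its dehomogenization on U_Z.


f(x, y) = -x*y - 2*x + 3*y**2 - y - 1

On U_Z we set Z = 1. Each monomial c·X^i·Y^j·Z^k in F becomes c·x^i·y^j·1^k = c·x^i·y^j.
Substituting Z = 1: F(X, Y, 1) = -x*y - 2*x + 3*y**2 - y - 1.
Note: deg(f) ≤ deg(F) = 2; strict inequality happens when F is divisible by Z (lost terms).


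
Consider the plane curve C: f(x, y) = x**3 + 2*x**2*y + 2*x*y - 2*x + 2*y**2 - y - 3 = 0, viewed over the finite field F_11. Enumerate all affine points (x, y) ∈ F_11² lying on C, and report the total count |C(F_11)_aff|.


Affine F_11-points: {(0, 7), (0, 10), (2, 4), (2, 7), (3, 8), (5, 10), (6, 1), (6, 7), (7, 8), (8, 1), (8, 10)}; count = 11.

For each of the 121 pairs (x, y) ∈ F_11², evaluate f(x, y) mod 11. Record the zeros.
  x = 0: [0↦8, 1↦9, 2↦3, 3↦1, 4↦3, 5↦9, 6↦8, 7↦0, 8↦7, 9↦7, 10↦0]  zeros at y ∈ {7, 10}
  x = 1: [0↦7, 1↦1, 2↦10, 3↦1, 4↦7, 5↦6, 6↦9, 7↦5, 8↦5, 9↦9, 10↦6]  zeros at y ∈ ∅
  x = 2: [0↦1, 1↦3, 2↦9, 3↦8, 4↦0, 5↦7, 6↦7, 7↦0, 8↦8, 9↦9, 10↦3]  zeros at y ∈ {4, 7}
  x = 3: [0↦7, 1↦10, 2↦6, 3↦6, 4↦10, 5↦7, 6↦8, 7↦2, 8↦0, 9↦2, 10↦8]  zeros at y ∈ {8}
  x = 4: [0↦9, 1↦6, 2↦7, 3↦1, 4↦10, 5↦1, 6↦7, 7↦6, 8↦9, 9↦5, 10↦5]  zeros at y ∈ ∅
  x = 5: [0↦2, 1↦8, 2↦7, 3↦10, 4↦6, 5↦6, 6↦10, 7↦7, 8↦8, 9↦2, 10↦0]  zeros at y ∈ {10}
  x = 6: [0↦3, 1↦0, 2↦1, 3↦6, 4↦4, 5↦6, 6↦1, 7↦0, 8↦3, 9↦10, 10↦10]  zeros at y ∈ {1, 7}
  x = 7: [0↦7, 1↦10, 2↦6, 3↦6, 4↦10, 5↦7, 6↦8, 7↦2, 8↦0, 9↦2, 10↦8]  zeros at y ∈ {8}
  x = 8: [0↦9, 1↦0, 2↦6, 3↦5, 4↦8, 5↦4, 6↦4, 7↦8, 8↦5, 9↦6, 10↦0]  zeros at y ∈ {1, 10}
  x = 9: [0↦4, 1↦9, 2↦7, 3↦9, 4↦4, 5↦3, 6↦6, 7↦2, 8↦2, 9↦6, 10↦3]  zeros at y ∈ ∅
  x = 10: [0↦9, 1↦10, 2↦4, 3↦2, 4↦4, 5↦10, 6↦9, 7↦1, 8↦8, 9↦8, 10↦1]  zeros at y ∈ ∅
Collecting zeros: affine points = {(0, 7), (0, 10), (2, 4), (2, 7), (3, 8), (5, 10), (6, 1), (6, 7), (7, 8), (8, 1), (8, 10)}.
Total count |C(F_11)_aff| = 11.


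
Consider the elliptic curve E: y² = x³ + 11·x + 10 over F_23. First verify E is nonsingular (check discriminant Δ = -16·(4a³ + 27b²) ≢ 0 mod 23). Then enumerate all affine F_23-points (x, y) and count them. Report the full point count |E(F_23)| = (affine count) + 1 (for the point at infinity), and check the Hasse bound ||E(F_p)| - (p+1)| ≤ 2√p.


Affine points = {(3, 1), (3, 22), (4, 7), (4, 16), (5, 11), (5, 12), (6, 4), (6, 19), (7, 4), (7, 19), (8, 9), (8, 14), (10, 4), (10, 19), (11, 6), (11, 17), (13, 2), (13, 21), (15, 10), (15, 13), (16, 2), (16, 21), (17, 2), (17, 21), (21, 7), (21, 16)}; affine count = 26; |E(F_23)| = 27.

Discriminant check: Δ ∝ 4a³ + 27b² = 4·11³ + 27·10² = 4·1331 + 27·100 ≡ 20 (mod 23). Nonzero ⇒ E is nonsingular.
For each x ∈ F_23, compute rhs = x³ + 11·x + 10 mod 23, then count y ∈ F_23 with y² ≡ rhs.
  x = 0: rhs = 10, matching y values: none (0 points).
  x = 1: rhs = 22, matching y values: none (0 points).
  x = 2: rhs = 17, matching y values: none (0 points).
  x = 3: rhs = 1, matching y values: 1, 22 (2 points).
  x = 4: rhs = 3, matching y values: 7, 16 (2 points).
  x = 5: rhs = 6, matching y values: 11, 12 (2 points).
  x = 6: rhs = 16, matching y values: 4, 19 (2 points).
  x = 7: rhs = 16, matching y values: 4, 19 (2 points).
  x = 8: rhs = 12, matching y values: 9, 14 (2 points).
  x = 9: rhs = 10, matching y values: none (0 points).
  x = 10: rhs = 16, matching y values: 4, 19 (2 points).
  x = 11: rhs = 13, matching y values: 6, 17 (2 points).
  x = 12: rhs = 7, matching y values: none (0 points).
  x = 13: rhs = 4, matching y values: 2, 21 (2 points).
  x = 14: rhs = 10, matching y values: none (0 points).
  x = 15: rhs = 8, matching y values: 10, 13 (2 points).
  x = 16: rhs = 4, matching y values: 2, 21 (2 points).
  x = 17: rhs = 4, matching y values: 2, 21 (2 points).
  x = 18: rhs = 14, matching y values: none (0 points).
  x = 19: rhs = 17, matching y values: none (0 points).
  x = 20: rhs = 19, matching y values: none (0 points).
  x = 21: rhs = 3, matching y values: 7, 16 (2 points).
  x = 22: rhs = 21, matching y values: none (0 points).
Total affine count: 26.
Full point count |E(F_23)| = 26 + 1 = 27.
Hasse bound: |27 − (23+1)| = |3| = 3 ≤ 2√23 ≈ 9.5917 ✓.


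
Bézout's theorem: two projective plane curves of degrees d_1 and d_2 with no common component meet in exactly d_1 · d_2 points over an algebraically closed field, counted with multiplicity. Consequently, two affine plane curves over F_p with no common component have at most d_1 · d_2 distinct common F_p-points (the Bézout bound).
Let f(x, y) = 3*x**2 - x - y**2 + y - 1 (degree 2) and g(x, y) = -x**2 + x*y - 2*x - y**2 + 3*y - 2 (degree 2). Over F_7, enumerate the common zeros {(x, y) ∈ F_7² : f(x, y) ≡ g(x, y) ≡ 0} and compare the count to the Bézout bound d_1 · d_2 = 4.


Common zeros: ∅; count = 0; Bézout bound = 4.

deg(f) = 2, deg(g) = 2, so Bézout bound = 4.
Scan x ∈ F_7. For each x, list the y ∈ F_7 with f(x, y) ≡ 0 and those with g(x, y) ≡ 0 (mod 7); the common zeros in that column are the intersection.
  x = 0: f ≡ 0 at y ∈ {3, 5}; g ≡ 0 at y ∈ {1, 2}; common: ∅.
  x = 1: f ≡ 0 at y ∈ ∅; g ≡ 0 at y ∈ ∅; common: ∅.
  x = 2: f ≡ 0 at y ∈ {2, 6}; g ≡ 0 at y ∈ ∅; common: ∅.
  x = 3: f ≡ 0 at y ∈ {2, 6}; g ≡ 0 at y ∈ ∅; common: ∅.
  x = 4: f ≡ 0 at y ∈ ∅; g ≡ 0 at y ∈ {3, 4}; common: ∅.
  x = 5: f ≡ 0 at y ∈ {3, 5}; g ≡ 0 at y ∈ {4}; common: ∅.
  x = 6: f ≡ 0 at y ∈ ∅; g ≡ 0 at y ∈ {1}; common: ∅.
Collecting: common zeros = ∅, so the count is 0.
Comparison with the Bézout bound: 0 ≤ 4 = deg(f)·deg(g), as expected for curves with no common component (the affine F_7-count falls short of the bound because intersections may lie at infinity, over extension fields, or carry multiplicity).


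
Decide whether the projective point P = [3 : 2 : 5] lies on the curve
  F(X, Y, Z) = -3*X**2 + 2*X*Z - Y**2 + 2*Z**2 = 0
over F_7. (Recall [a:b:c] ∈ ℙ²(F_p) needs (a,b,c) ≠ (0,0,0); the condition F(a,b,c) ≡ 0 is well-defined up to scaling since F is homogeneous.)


F(3,2,5) ≡ 0 (mod 7); P is on the curve.

Evaluate F(3, 2, 5) term-by-term (mod 7).
  -3*X**2 ↦ -3·9·1·1 = -27
  2*X*Z ↦ 2·3·1·5 = 30
  -Y**2 ↦ -1·1·4·1 = -4
  2*Z**2 ↦ 2·1·1·25 = 50
Sum: F(3, 2, 5) = (-27) + (30) + (-4) + (50) = 49.
Reducing mod 7: 49 ≡ 0 (mod 7).
Since F(a, b, c) ≡ 0 (mod 7), P lies on the curve.


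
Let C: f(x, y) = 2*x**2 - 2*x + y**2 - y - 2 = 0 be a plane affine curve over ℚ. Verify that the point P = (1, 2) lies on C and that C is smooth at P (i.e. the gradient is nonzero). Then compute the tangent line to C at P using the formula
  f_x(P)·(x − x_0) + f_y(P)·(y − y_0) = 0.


Tangent line at P: 2*x + 3*y - 8 = 0.

Step 1: f(1, 2) = 0, so P lies on C.
Step 2: partial derivatives
  f_x(x, y) = 4*x - 2, f_y(x, y) = 2*y - 1.
  f_x(P) = 2, f_y(P) = 3 (gradient nonzero, so P is smooth).
Step 3: tangent line at P: 2·(x − 1) + 3·(y − 2) = 0.
Expanding: 2*x + 3*y - 8 = 0.


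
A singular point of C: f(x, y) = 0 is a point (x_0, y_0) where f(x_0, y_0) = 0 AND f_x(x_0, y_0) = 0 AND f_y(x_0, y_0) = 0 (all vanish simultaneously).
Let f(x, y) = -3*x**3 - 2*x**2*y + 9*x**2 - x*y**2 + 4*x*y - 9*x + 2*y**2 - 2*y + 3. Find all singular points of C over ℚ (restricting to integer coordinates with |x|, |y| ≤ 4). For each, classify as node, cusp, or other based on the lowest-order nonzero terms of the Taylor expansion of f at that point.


Singular points: {(1, 0)}; classification: cusp.

Compute partial derivatives:
  f_x = -9*x**2 - 4*x*y + 18*x - y**2 + 4*y - 9.
  f_y = -2*x**2 - 2*x*y + 4*x + 4*y - 2.
Scan x_0 ∈ {−4, ..., 4}. For each x_0, f_y(x_0, y) is a polynomial in y; find its integer roots y ∈ {−4, ..., 4}, then test f_x and f at those candidates.
  x = -4: f_y(-4, y) = 12*y - 50; no integer root y with |y| ≤ 4.
  x = -3: f_y(-3, y) = 10*y - 32; no integer root y with |y| ≤ 4.
  x = -2: f_y(-2, y) = 8*y - 18; no integer root y with |y| ≤ 4.
  x = -1: f_y(-1, y) = 6*y - 8; no integer root y with |y| ≤ 4.
  x = 0: f_y(0, y) = 4*y - 2; no integer root y with |y| ≤ 4.
  x = 1: f_y(1, y) = 2*y; vanishes at y ∈ {0}. (1, 0): f_x = 0, f = 0 — SINGULAR.
  x = 2: f_y(2, y) = -2; no integer root y with |y| ≤ 4.
  x = 3: f_y(3, y) = -2*y - 8; vanishes at y ∈ {-4}. (3, -4): f_x = -20 ≠ 0.
  x = 4: f_y(4, y) = -4*y - 18; no integer root y with |y| ≤ 4.
Only singular point on the grid: (1, 0).
Classify: substitute x = 1 + u, y = 0 + v and expand: f = -3*u**3 - 2*u**2*v - u*v**2 + v**2.
No constant or linear terms (consistent with a singular point). Quadratic part: v**2. Cubic part: -3*u**3 - 2*u**2*v - u*v**2.
The quadratic part v**2 is a perfect square, so there is a single (double) tangent line v = 0, i.e. y = 0. Restricting the cubic part to that line (v = 0) leaves -3*u**3 ≠ 0, so f is not divisible by v and the branch is v² ≈ 3*u**3 to lowest order — this is a cusp.
Classification: cusp.


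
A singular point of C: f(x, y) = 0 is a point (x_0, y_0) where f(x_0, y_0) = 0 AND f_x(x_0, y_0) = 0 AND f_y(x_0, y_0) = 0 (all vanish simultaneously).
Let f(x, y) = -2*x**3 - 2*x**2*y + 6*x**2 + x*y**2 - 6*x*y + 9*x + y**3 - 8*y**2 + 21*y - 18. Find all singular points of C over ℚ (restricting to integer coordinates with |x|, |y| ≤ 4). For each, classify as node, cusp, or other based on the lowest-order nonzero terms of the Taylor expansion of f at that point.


Singular points: {(0, 3)}; classification: cusp.

Compute partial derivatives:
  f_x = -6*x**2 - 4*x*y + 12*x + y**2 - 6*y + 9.
  f_y = -2*x**2 + 2*x*y - 6*x + 3*y**2 - 16*y + 21.
Scan x_0 ∈ {−4, ..., 4}. For each x_0, f_y(x_0, y) is a polynomial in y; find its integer roots y ∈ {−4, ..., 4}, then test f_x and f at those candidates.
  x = -4: f_y(-4, y) = 3*y**2 - 24*y + 13; no integer root y with |y| ≤ 4.
  x = -3: f_y(-3, y) = 3*y**2 - 22*y + 21; no integer root y with |y| ≤ 4.
  x = -2: f_y(-2, y) = 3*y**2 - 20*y + 25; no integer root y with |y| ≤ 4.
  x = -1: f_y(-1, y) = 3*y**2 - 18*y + 25; no integer root y with |y| ≤ 4.
  x = 0: f_y(0, y) = 3*y**2 - 16*y + 21; vanishes at y ∈ {3}. (0, 3): f_x = 0, f = 0 — SINGULAR.
  x = 1: f_y(1, y) = 3*y**2 - 14*y + 13; no integer root y with |y| ≤ 4.
  x = 2: f_y(2, y) = 3*y**2 - 12*y + 1; no integer root y with |y| ≤ 4.
  x = 3: f_y(3, y) = 3*y**2 - 10*y - 15; no integer root y with |y| ≤ 4.
  x = 4: f_y(4, y) = 3*y**2 - 8*y - 35; no integer root y with |y| ≤ 4.
Only singular point on the grid: (0, 3).
Classify: substitute x = 0 + u, y = 3 + v and expand: f = -2*u**3 - 2*u**2*v + u*v**2 + v**3 + v**2.
No constant or linear terms (consistent with a singular point). Quadratic part: v**2. Cubic part: -2*u**3 - 2*u**2*v + u*v**2 + v**3.
The quadratic part v**2 is a perfect square, so there is a single (double) tangent line v = 0, i.e. y = 3. Restricting the cubic part to that line (v = 0) leaves -2*u**3 ≠ 0, so f is not divisible by v and the branch is v² ≈ 2*u**3 to lowest order — this is a cusp.
Classification: cusp.


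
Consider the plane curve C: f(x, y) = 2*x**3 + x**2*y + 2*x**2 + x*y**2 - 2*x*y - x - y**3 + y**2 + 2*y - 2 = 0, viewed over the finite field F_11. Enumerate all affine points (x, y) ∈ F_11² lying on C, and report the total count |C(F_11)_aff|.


Affine F_11-points: {(0, 1), (2, 10), (4, 0), (5, 7), (6, 1), (8, 8), (9, 1), (9, 2), (9, 7), (10, 6), (10, 8)}; count = 11.

For each of the 121 pairs (x, y) ∈ F_11², evaluate f(x, y) mod 11. Record the zeros.
  x = 0: [0↦9, 1↦0, 2↦9, 3↦8, 4↦2, 5↦7, 6↦6, 7↦4, 8↦6, 9↦6, 10↦9]  zeros at y ∈ {1}
  x = 1: [0↦1, 1↦3, 2↦3, 3↦6, 4↦6, 5↦8, 6↦6, 7↦5, 8↦10, 9↦4, 10↦3]  zeros at y ∈ ∅
  x = 2: [0↦9, 1↦2, 2↦6, 3↦4, 4↦1, 5↦2, 6↦1, 7↦3, 8↦2, 9↦3, 10↦0]  zeros at y ∈ {10}
  x = 3: [0↦1, 1↦9, 2↦8, 3↦3, 4↦10, 5↦1, 6↦3, 7↦10, 8↦5, 9↦4, 10↦1]  zeros at y ∈ ∅
  x = 4: [0↦0, 1↦3, 2↦10, 3↦4, 4↦1, 5↦6, 6↦2, 7↦5, 8↦9, 9↦8, 10↦7]  zeros at y ∈ {0}
  x = 5: [0↦7, 1↦7, 2↦2, 3↦8, 4↦8, 5↦7, 6↦10, 7↦0, 8↦4, 9↦5, 10↦8]  zeros at y ∈ {7}
  x = 6: [0↦1, 1↦0, 2↦7, 3↦5, 4↦10, 5↦5, 6↦6, 7↦7, 8↦2, 9↦7, 10↦5]  zeros at y ∈ {1}
  x = 7: [0↦5, 1↦5, 2↦4, 3↦7, 4↦8, 5↦1, 6↦2, 7↦5, 8↦4, 9↦4, 10↦10]  zeros at y ∈ ∅
  x = 8: [0↦9, 1↦1, 2↦5, 3↦4, 4↦3, 5↦7, 6↦10, 7↦6, 8↦0, 9↦8, 10↦2]  zeros at y ∈ {8}
  x = 9: [0↦3, 1↦0, 2↦0, 3↦8, 4↦7, 5↦2, 6↦9, 7↦0, 8↦2, 9↦9, 10↦4]  zeros at y ∈ {1, 2, 7}
  x = 10: [0↦10, 1↦3, 2↦1, 3↦9, 4↦10, 5↦9, 6↦0, 7↦10, 8↦0, 9↦8, 10↦6]  zeros at y ∈ {6, 8}
Collecting zeros: affine points = {(0, 1), (2, 10), (4, 0), (5, 7), (6, 1), (8, 8), (9, 1), (9, 2), (9, 7), (10, 6), (10, 8)}.
Total count |C(F_11)_aff| = 11.


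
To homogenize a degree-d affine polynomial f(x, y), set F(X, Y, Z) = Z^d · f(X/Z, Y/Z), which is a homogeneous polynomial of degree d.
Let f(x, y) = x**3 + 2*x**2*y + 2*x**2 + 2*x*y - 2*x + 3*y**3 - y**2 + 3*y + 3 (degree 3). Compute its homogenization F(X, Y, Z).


F(X, Y, Z) = X**3 + 2*X**2*Y + 2*X**2*Z + 2*X*Y*Z - 2*X*Z**2 + 3*Y**3 - Y**2*Z + 3*Y*Z**2 + 3*Z**3

deg(f) = 3.
Substitute x = X/Z, y = Y/Z into f, then multiply by Z^3.
  monomial 1·x^3·y^0 ↦ 1·X^3·Y^0·Z^0.
  monomial 2·x^2·y^1 ↦ 2·X^2·Y^1·Z^0.
  monomial 2·x^2·y^0 ↦ 2·X^2·Y^0·Z^1.
  monomial 2·x^1·y^1 ↦ 2·X^1·Y^1·Z^1.
  monomial -2·x^1·y^0 ↦ -2·X^1·Y^0·Z^2.
  monomial 3·x^0·y^3 ↦ 3·X^0·Y^3·Z^0.
  monomial -1·x^0·y^2 ↦ -1·X^0·Y^2·Z^1.
  monomial 3·x^0·y^1 ↦ 3·X^0·Y^1·Z^2.
  monomial 3·x^0·y^0 ↦ 3·X^0·Y^0·Z^3.
Collecting: F(X, Y, Z) = X**3 + 2*X**2*Y + 2*X**2*Z + 2*X*Y*Z - 2*X*Z**2 + 3*Y**3 - Y**2*Z + 3*Y*Z**2 + 3*Z**3.


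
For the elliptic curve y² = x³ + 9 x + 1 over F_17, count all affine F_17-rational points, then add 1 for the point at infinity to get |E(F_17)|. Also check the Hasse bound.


Affine points = {(0, 1), (0, 16), (3, 2), (3, 15), (4, 4), (4, 13), (5, 1), (5, 16), (6, 4), (6, 13), (7, 4), (7, 13), (12, 1), (12, 16), (14, 7), (14, 10), (15, 3), (15, 14), (16, 5), (16, 12)}; affine count = 20; |E(F_17)| = 21.

Discriminant check: Δ ∝ 4a³ + 27b² = 4·9³ + 27·1² = 4·729 + 27·1 ≡ 2 (mod 17). Nonzero ⇒ E is nonsingular.
For each x ∈ F_17, compute rhs = x³ + 9·x + 1 mod 17, then count y ∈ F_17 with y² ≡ rhs.
  x = 0: rhs = 1, matching y values: 1, 16 (2 points).
  x = 1: rhs = 11, matching y values: none (0 points).
  x = 2: rhs = 10, matching y values: none (0 points).
  x = 3: rhs = 4, matching y values: 2, 15 (2 points).
  x = 4: rhs = 16, matching y values: 4, 13 (2 points).
  x = 5: rhs = 1, matching y values: 1, 16 (2 points).
  x = 6: rhs = 16, matching y values: 4, 13 (2 points).
  x = 7: rhs = 16, matching y values: 4, 13 (2 points).
  x = 8: rhs = 7, matching y values: none (0 points).
  x = 9: rhs = 12, matching y values: none (0 points).
  x = 10: rhs = 3, matching y values: none (0 points).
  x = 11: rhs = 3, matching y values: none (0 points).
  x = 12: rhs = 1, matching y values: 1, 16 (2 points).
  x = 13: rhs = 3, matching y values: none (0 points).
  x = 14: rhs = 15, matching y values: 7, 10 (2 points).
  x = 15: rhs = 9, matching y values: 3, 14 (2 points).
  x = 16: rhs = 8, matching y values: 5, 12 (2 points).
Total affine count: 20.
Full point count |E(F_17)| = 20 + 1 = 21.
Hasse bound: |21 − (17+1)| = |3| = 3 ≤ 2√17 ≈ 8.2462 ✓.


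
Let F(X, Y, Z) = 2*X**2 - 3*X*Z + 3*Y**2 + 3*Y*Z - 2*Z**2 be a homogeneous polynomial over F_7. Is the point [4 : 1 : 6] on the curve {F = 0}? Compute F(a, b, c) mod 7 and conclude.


F(4,1,6) ≡ 0 (mod 7); P is on the curve.

Evaluate F(4, 1, 6) term-by-term (mod 7).
  2*X**2 ↦ 2·16·1·1 = 32
  -3*X*Z ↦ -3·4·1·6 = -72
  3*Y**2 ↦ 3·1·1·1 = 3
  3*Y*Z ↦ 3·1·1·6 = 18
  -2*Z**2 ↦ -2·1·1·36 = -72
Sum: F(4, 1, 6) = (32) + (-72) + (3) + (18) + (-72) = -91.
Reducing mod 7: -91 ≡ 0 (mod 7).
Since F(a, b, c) ≡ 0 (mod 7), P lies on the curve.


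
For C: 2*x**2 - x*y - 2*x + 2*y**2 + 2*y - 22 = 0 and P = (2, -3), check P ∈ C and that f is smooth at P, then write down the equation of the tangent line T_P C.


Tangent line at P: 9*x - 12*y - 54 = 0.

Step 1: f(2, -3) = 0, so P lies on C.
Step 2: partial derivatives
  f_x(x, y) = 4*x - y - 2, f_y(x, y) = -x + 4*y + 2.
  f_x(P) = 9, f_y(P) = -12 (gradient nonzero, so P is smooth).
Step 3: tangent line at P: 9·(x − 2) + -12·(y − -3) = 0.
Expanding: 9*x - 12*y - 54 = 0.


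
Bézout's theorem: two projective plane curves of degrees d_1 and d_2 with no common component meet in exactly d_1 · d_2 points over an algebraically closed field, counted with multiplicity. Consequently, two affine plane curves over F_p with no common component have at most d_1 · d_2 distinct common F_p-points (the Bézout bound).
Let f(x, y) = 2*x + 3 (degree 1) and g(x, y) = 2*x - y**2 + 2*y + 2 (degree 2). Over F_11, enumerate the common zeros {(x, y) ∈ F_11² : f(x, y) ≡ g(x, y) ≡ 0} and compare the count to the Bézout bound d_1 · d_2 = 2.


Common zeros: {(4, 1)}; count = 1; Bézout bound = 2.

deg(f) = 1, deg(g) = 2, so Bézout bound = 2.
Scan x ∈ F_11. For each x, list the y ∈ F_11 with f(x, y) ≡ 0 and those with g(x, y) ≡ 0 (mod 11); the common zeros in that column are the intersection.
  x = 0: f ≡ 0 at y ∈ ∅; g ≡ 0 at y ∈ {6, 7}; common: ∅.
  x = 1: f ≡ 0 at y ∈ ∅; g ≡ 0 at y ∈ {5, 8}; common: ∅.
  x = 2: f ≡ 0 at y ∈ ∅; g ≡ 0 at y ∈ ∅; common: ∅.
  x = 3: f ≡ 0 at y ∈ ∅; g ≡ 0 at y ∈ {4, 9}; common: ∅.
  x = 4: f ≡ 0 at y ∈ {0, 1, 2, 3, 4, 5, 6, 7, 8, 9, 10}; g ≡ 0 at y ∈ {1}; common: {1}.
  x = 5: f ≡ 0 at y ∈ ∅; g ≡ 0 at y ∈ ∅; common: ∅.
  x = 6: f ≡ 0 at y ∈ ∅; g ≡ 0 at y ∈ {3, 10}; common: ∅.
  x = 7: f ≡ 0 at y ∈ ∅; g ≡ 0 at y ∈ ∅; common: ∅.
  x = 8: f ≡ 0 at y ∈ ∅; g ≡ 0 at y ∈ ∅; common: ∅.
  x = 9: f ≡ 0 at y ∈ ∅; g ≡ 0 at y ∈ ∅; common: ∅.
  x = 10: f ≡ 0 at y ∈ ∅; g ≡ 0 at y ∈ {0, 2}; common: ∅.
Collecting: common zeros = {(4, 1)}, so the count is 1.
Comparison with the Bézout bound: 1 ≤ 2 = deg(f)·deg(g), as expected for curves with no common component (the affine F_11-count falls short of the bound because intersections may lie at infinity, over extension fields, or carry multiplicity).


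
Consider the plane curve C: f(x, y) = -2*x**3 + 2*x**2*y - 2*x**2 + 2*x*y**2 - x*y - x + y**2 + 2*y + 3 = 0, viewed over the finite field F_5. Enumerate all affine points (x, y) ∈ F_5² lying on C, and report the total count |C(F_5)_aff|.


Affine F_5-points: {(2, 1), (3, 2), (4, 2), (4, 3)}; count = 4.

For each of the 25 pairs (x, y) ∈ F_5², evaluate f(x, y) mod 5. Record the zeros.
  x = 0: [0↦3, 1↦1, 2↦1, 3↦3, 4↦2]  zeros at y ∈ ∅
  x = 1: [0↦3, 1↦4, 2↦1, 3↦4, 4↦3]  zeros at y ∈ ∅
  x = 2: [0↦2, 1↦0, 2↦3, 3↦1, 4↦4]  zeros at y ∈ {1}
  x = 3: [0↦3, 1↦2, 2↦0, 3↦2, 4↦3]  zeros at y ∈ {2}
  x = 4: [0↦4, 1↦3, 2↦0, 3↦0, 4↦3]  zeros at y ∈ {2, 3}
Collecting zeros: affine points = {(2, 1), (3, 2), (4, 2), (4, 3)}.
Total count |C(F_5)_aff| = 4.


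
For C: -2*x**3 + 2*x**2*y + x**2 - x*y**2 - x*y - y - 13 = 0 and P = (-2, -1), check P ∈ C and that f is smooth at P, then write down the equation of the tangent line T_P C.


Tangent line at P: -20*x + 5*y - 35 = 0.

Step 1: f(-2, -1) = 0, so P lies on C.
Step 2: partial derivatives
  f_x(x, y) = -6*x**2 + 4*x*y + 2*x - y**2 - y, f_y(x, y) = 2*x**2 - 2*x*y - x - 1.
  f_x(P) = -20, f_y(P) = 5 (gradient nonzero, so P is smooth).
Step 3: tangent line at P: -20·(x − -2) + 5·(y − -1) = 0.
Expanding: -20*x + 5*y - 35 = 0.


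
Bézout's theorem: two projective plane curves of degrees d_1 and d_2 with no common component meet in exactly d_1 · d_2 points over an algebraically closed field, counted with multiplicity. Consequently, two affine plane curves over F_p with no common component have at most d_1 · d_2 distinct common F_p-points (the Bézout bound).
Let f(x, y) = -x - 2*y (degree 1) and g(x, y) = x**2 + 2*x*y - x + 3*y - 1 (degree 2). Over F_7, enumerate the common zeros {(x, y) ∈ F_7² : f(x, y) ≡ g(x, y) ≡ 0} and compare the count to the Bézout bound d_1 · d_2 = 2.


Common zeros: {(1, 3)}; count = 1; Bézout bound = 2.

deg(f) = 1, deg(g) = 2, so Bézout bound = 2.
Scan x ∈ F_7. For each x, list the y ∈ F_7 with f(x, y) ≡ 0 and those with g(x, y) ≡ 0 (mod 7); the common zeros in that column are the intersection.
  x = 0: f ≡ 0 at y ∈ {0}; g ≡ 0 at y ∈ {5}; common: ∅.
  x = 1: f ≡ 0 at y ∈ {3}; g ≡ 0 at y ∈ {3}; common: {3}.
  x = 2: f ≡ 0 at y ∈ {6}; g ≡ 0 at y ∈ ∅; common: ∅.
  x = 3: f ≡ 0 at y ∈ {2}; g ≡ 0 at y ∈ {1}; common: ∅.
  x = 4: f ≡ 0 at y ∈ {5}; g ≡ 0 at y ∈ {6}; common: ∅.
  x = 5: f ≡ 0 at y ∈ {1}; g ≡ 0 at y ∈ {5}; common: ∅.
  x = 6: f ≡ 0 at y ∈ {4}; g ≡ 0 at y ∈ {6}; common: ∅.
Collecting: common zeros = {(1, 3)}, so the count is 1.
Comparison with the Bézout bound: 1 ≤ 2 = deg(f)·deg(g), as expected for curves with no common component (the affine F_7-count falls short of the bound because intersections may lie at infinity, over extension fields, or carry multiplicity).


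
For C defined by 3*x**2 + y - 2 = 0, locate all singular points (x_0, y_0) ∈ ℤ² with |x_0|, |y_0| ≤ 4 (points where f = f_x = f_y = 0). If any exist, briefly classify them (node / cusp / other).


No singular points in the scanned grid; C is smooth there.

Compute partial derivatives:
  f_x = 6*x.
  f_y = 1.
f_y = 1 is a nonzero constant, so f_y never vanishes: no point (x, y) can satisfy f = f_x = f_y = 0. In particular no (x, y) ∈ {−4, ..., 4}² is singular; the curve is smooth.


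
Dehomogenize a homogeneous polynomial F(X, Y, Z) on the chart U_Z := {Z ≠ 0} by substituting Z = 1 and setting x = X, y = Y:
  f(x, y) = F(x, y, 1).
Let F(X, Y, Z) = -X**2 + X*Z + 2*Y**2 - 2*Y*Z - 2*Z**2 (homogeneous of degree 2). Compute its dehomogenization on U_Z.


f(x, y) = -x**2 + x + 2*y**2 - 2*y - 2

On U_Z we set Z = 1. Each monomial c·X^i·Y^j·Z^k in F becomes c·x^i·y^j·1^k = c·x^i·y^j.
Substituting Z = 1: F(X, Y, 1) = -x**2 + x + 2*y**2 - 2*y - 2.
Note: deg(f) ≤ deg(F) = 2; strict inequality happens when F is divisible by Z (lost terms).


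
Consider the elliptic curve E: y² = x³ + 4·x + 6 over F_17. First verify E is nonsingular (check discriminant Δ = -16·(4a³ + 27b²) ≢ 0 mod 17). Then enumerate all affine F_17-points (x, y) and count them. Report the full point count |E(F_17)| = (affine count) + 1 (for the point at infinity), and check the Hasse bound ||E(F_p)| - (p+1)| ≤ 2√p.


Affine points = {(4, 1), (4, 16), (5, 7), (5, 10), (6, 5), (6, 12), (10, 3), (10, 14), (11, 2), (11, 15), (14, 1), (14, 16), (16, 1), (16, 16)}; affine count = 14; |E(F_17)| = 15.

Discriminant check: Δ ∝ 4a³ + 27b² = 4·4³ + 27·6² = 4·64 + 27·36 ≡ 4 (mod 17). Nonzero ⇒ E is nonsingular.
For each x ∈ F_17, compute rhs = x³ + 4·x + 6 mod 17, then count y ∈ F_17 with y² ≡ rhs.
  x = 0: rhs = 6, matching y values: none (0 points).
  x = 1: rhs = 11, matching y values: none (0 points).
  x = 2: rhs = 5, matching y values: none (0 points).
  x = 3: rhs = 11, matching y values: none (0 points).
  x = 4: rhs = 1, matching y values: 1, 16 (2 points).
  x = 5: rhs = 15, matching y values: 7, 10 (2 points).
  x = 6: rhs = 8, matching y values: 5, 12 (2 points).
  x = 7: rhs = 3, matching y values: none (0 points).
  x = 8: rhs = 6, matching y values: none (0 points).
  x = 9: rhs = 6, matching y values: none (0 points).
  x = 10: rhs = 9, matching y values: 3, 14 (2 points).
  x = 11: rhs = 4, matching y values: 2, 15 (2 points).
  x = 12: rhs = 14, matching y values: none (0 points).
  x = 13: rhs = 11, matching y values: none (0 points).
  x = 14: rhs = 1, matching y values: 1, 16 (2 points).
  x = 15: rhs = 7, matching y values: none (0 points).
  x = 16: rhs = 1, matching y values: 1, 16 (2 points).
Total affine count: 14.
Full point count |E(F_17)| = 14 + 1 = 15.
Hasse bound: |15 − (17+1)| = |-3| = 3 ≤ 2√17 ≈ 8.2462 ✓.


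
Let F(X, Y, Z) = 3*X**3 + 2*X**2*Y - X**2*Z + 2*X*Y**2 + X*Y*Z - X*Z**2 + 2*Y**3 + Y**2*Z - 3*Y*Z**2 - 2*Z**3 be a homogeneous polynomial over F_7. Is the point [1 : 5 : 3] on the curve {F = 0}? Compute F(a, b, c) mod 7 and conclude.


F(1,5,3) ≡ 6 (mod 7); P is NOT on the curve.

Evaluate F(1, 5, 3) term-by-term (mod 7).
  3*X**3 ↦ 3·1·1·1 = 3
  2*X**2*Y ↦ 2·1·5·1 = 10
  -X**2*Z ↦ -1·1·1·3 = -3
  2*X*Y**2 ↦ 2·1·25·1 = 50
  X*Y*Z ↦ 1·1·5·3 = 15
  -X*Z**2 ↦ -1·1·1·9 = -9
  2*Y**3 ↦ 2·1·125·1 = 250
  Y**2*Z ↦ 1·1·25·3 = 75
  -3*Y*Z**2 ↦ -3·1·5·9 = -135
  -2*Z**3 ↦ -2·1·1·27 = -54
Sum: F(1, 5, 3) = (3) + (10) + (-3) + (50) + (15) + (-9) + (250) + (75) + (-135) + (-54) = 202.
Reducing mod 7: 202 ≡ 6 (mod 7).
Since F(a, b, c) ≡ 6 ≠ 0 (mod 7), P does NOT lie on the curve.


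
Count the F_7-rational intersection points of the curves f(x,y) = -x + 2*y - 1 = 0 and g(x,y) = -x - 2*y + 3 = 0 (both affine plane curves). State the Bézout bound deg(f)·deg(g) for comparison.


Common zeros: {(1, 1)}; count = 1; Bézout bound = 1.

deg(f) = 1, deg(g) = 1, so Bézout bound = 1.
Scan x ∈ F_7. For each x, list the y ∈ F_7 with f(x, y) ≡ 0 and those with g(x, y) ≡ 0 (mod 7); the common zeros in that column are the intersection.
  x = 0: f ≡ 0 at y ∈ {4}; g ≡ 0 at y ∈ {5}; common: ∅.
  x = 1: f ≡ 0 at y ∈ {1}; g ≡ 0 at y ∈ {1}; common: {1}.
  x = 2: f ≡ 0 at y ∈ {5}; g ≡ 0 at y ∈ {4}; common: ∅.
  x = 3: f ≡ 0 at y ∈ {2}; g ≡ 0 at y ∈ {0}; common: ∅.
  x = 4: f ≡ 0 at y ∈ {6}; g ≡ 0 at y ∈ {3}; common: ∅.
  x = 5: f ≡ 0 at y ∈ {3}; g ≡ 0 at y ∈ {6}; common: ∅.
  x = 6: f ≡ 0 at y ∈ {0}; g ≡ 0 at y ∈ {2}; common: ∅.
Collecting: common zeros = {(1, 1)}, so the count is 1.
Comparison with the Bézout bound: 1 ≤ 1 = deg(f)·deg(g), as expected for curves with no common component (the bound is attained).


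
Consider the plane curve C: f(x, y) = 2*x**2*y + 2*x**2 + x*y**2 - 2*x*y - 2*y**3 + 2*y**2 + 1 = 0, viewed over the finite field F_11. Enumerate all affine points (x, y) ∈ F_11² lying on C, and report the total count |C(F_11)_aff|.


Affine F_11-points: {(1, 4), (2, 5), (2, 9), (2, 10), (4, 0), (5, 2), (5, 5), (6, 2), (7, 0), (7, 4), (7, 6)}; count = 11.

For each of the 121 pairs (x, y) ∈ F_11², evaluate f(x, y) mod 11. Record the zeros.
  x = 0: [0↦1, 1↦1, 2↦4, 3↦9, 4↦4, 5↦10, 6↦4, 7↦7, 8↦7, 9↦3, 10↦5]  zeros at y ∈ ∅
  x = 1: [0↦3, 1↦4, 2↦10, 3↦9, 4↦0, 5↦4, 6↦9, 7↦3, 8↦7, 9↦9, 10↦8]  zeros at y ∈ {4}
  x = 2: [0↦9, 1↦4, 2↦6, 3↦3, 4↦5, 5↦0, 6↦9, 7↦9, 8↦10, 9↦0, 10↦0]  zeros at y ∈ {5, 9, 10}
  x = 3: [0↦8, 1↦1, 2↦3, 3↦2, 4↦8, 5↦9, 6↦4, 7↦3, 8↦5, 9↦9, 10↦3]  zeros at y ∈ ∅
  x = 4: [0↦0, 1↦6, 2↦1, 3↦6, 4↦9, 5↦9, 6↦5, 7↦7, 8↦3, 9↦3, 10↦6]  zeros at y ∈ {0}
  x = 5: [0↦7, 1↦8, 2↦0, 3↦4, 4↦8, 5↦0, 6↦1, 7↦10, 8↦4, 9↦4, 10↦9]  zeros at y ∈ {2, 5}
  x = 6: [0↦7, 1↦7, 2↦0, 3↦7, 4↦5, 5↦4, 6↦3, 7↦1, 8↦8, 9↦1, 10↦1]  zeros at y ∈ {2}
  x = 7: [0↦0, 1↦3, 2↦1, 3↦4, 4↦0, 5↦10, 6↦0, 7↦2, 8↦4, 9↦5, 10↦4]  zeros at y ∈ {0, 4, 6}
  x = 8: [0↦8, 1↦7, 2↦3, 3↦6, 4↦4, 5↦7, 6↦3, 7↦2, 8↦3, 9↦5, 10↦7]  zeros at y ∈ ∅
  x = 9: [0↦9, 1↦8, 2↦6, 3↦2, 4↦6, 5↦6, 6↦1, 7↦1, 8↦5, 9↦1, 10↦10]  zeros at y ∈ ∅
  x = 10: [0↦3, 1↦6, 2↦10, 3↦3, 4↦6, 5↦7, 6↦5, 7↦10, 8↦10, 9↦4, 10↦2]  zeros at y ∈ ∅
Collecting zeros: affine points = {(1, 4), (2, 5), (2, 9), (2, 10), (4, 0), (5, 2), (5, 5), (6, 2), (7, 0), (7, 4), (7, 6)}.
Total count |C(F_11)_aff| = 11.
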